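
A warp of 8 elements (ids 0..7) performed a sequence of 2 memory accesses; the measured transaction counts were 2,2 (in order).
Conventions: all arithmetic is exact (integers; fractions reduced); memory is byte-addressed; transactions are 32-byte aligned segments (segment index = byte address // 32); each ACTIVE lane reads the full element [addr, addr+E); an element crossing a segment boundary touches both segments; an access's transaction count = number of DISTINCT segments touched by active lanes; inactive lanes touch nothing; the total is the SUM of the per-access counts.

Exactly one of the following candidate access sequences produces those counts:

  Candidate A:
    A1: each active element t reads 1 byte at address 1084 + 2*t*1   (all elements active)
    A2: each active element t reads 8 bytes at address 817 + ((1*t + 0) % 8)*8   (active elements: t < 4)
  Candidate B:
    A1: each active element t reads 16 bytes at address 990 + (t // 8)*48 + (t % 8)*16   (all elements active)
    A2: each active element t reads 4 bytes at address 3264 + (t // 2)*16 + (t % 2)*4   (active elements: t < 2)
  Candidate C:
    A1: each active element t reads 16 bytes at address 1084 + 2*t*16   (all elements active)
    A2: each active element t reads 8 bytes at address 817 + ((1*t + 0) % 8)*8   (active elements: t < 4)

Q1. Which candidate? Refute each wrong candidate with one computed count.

B: A1 gives 5 transactions, not 2
C: A1 gives 9 transactions, not 2
A: all counts match (2,2)

Answer: A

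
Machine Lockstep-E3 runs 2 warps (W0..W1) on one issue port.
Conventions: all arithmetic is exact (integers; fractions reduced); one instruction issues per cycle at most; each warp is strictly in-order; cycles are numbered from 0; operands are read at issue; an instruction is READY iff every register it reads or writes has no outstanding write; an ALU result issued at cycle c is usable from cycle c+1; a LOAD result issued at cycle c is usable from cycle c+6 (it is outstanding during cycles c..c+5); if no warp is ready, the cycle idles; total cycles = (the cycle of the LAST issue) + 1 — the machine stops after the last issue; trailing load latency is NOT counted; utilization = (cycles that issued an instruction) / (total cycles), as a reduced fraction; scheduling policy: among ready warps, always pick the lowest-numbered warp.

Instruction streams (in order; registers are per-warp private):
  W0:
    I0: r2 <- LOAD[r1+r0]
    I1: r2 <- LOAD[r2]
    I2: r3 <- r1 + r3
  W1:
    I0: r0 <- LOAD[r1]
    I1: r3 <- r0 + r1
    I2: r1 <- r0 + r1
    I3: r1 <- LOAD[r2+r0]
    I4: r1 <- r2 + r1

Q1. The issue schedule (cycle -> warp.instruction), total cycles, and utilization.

cycle 0: W0.I0
cycle 1: W1.I0
cycle 2: idle
cycle 3: idle
cycle 4: idle
cycle 5: idle
cycle 6: W0.I1
cycle 7: W0.I2
cycle 8: W1.I1
cycle 9: W1.I2
cycle 10: W1.I3
cycle 11: idle
cycle 12: idle
cycle 13: idle
cycle 14: idle
cycle 15: idle
cycle 16: W1.I4

Answer: 17 cycles, utilization 8/17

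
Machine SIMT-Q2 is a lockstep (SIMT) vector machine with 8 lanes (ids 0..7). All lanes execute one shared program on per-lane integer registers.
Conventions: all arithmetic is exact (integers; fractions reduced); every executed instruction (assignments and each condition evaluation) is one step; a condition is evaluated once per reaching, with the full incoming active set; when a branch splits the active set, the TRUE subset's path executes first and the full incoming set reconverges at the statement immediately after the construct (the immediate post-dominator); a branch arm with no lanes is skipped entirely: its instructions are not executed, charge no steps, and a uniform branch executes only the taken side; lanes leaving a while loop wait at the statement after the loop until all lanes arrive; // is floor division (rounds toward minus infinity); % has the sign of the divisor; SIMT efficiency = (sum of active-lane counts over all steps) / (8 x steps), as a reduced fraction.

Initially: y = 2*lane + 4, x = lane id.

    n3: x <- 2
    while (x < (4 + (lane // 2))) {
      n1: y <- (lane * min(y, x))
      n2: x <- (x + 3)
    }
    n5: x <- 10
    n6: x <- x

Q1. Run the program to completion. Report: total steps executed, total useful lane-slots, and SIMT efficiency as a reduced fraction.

Answer: 10 steps, 68 useful, 17/20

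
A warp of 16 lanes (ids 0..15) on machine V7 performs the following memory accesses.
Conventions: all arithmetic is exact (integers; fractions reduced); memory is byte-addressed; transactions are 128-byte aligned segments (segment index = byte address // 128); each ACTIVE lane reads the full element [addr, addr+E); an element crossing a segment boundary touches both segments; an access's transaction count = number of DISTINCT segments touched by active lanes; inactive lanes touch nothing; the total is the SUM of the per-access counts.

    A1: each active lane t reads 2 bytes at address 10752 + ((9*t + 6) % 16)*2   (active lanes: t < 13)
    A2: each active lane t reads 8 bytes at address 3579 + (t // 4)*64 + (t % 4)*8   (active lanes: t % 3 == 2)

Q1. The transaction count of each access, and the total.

A1: 1 transaction
A2: 2 transactions

Answer: 1,2; total 3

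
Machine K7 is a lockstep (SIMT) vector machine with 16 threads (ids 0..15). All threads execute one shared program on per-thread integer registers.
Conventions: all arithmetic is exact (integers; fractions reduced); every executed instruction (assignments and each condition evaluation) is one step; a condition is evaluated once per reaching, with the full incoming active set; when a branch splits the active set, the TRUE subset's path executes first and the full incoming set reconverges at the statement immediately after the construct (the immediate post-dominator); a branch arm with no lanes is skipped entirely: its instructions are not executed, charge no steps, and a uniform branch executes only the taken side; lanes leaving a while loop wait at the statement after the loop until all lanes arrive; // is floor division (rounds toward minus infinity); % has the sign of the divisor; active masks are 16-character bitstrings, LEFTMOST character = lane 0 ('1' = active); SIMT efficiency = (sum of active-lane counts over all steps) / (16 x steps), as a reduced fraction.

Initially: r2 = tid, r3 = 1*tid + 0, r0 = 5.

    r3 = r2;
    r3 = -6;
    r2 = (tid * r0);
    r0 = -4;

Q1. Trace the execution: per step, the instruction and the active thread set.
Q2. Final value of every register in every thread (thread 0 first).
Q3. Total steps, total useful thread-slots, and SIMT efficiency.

step 0: r3 <- r2                     1111111111111111
step 1: r3 <- -6                     1111111111111111
step 2: r2 <- (tid * r0)             1111111111111111
step 3: r0 <- -4                     1111111111111111

Answer: 4 steps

r2: 0,5,10,15,20,25,30,35,40,45,50,55,60,65,70,75
r3: -6,-6,-6,-6,-6,-6,-6,-6,-6,-6,-6,-6,-6,-6,-6,-6
r0: -4,-4,-4,-4,-4,-4,-4,-4,-4,-4,-4,-4,-4,-4,-4,-4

steps = 4; useful = 64; efficiency = 64/64 = 1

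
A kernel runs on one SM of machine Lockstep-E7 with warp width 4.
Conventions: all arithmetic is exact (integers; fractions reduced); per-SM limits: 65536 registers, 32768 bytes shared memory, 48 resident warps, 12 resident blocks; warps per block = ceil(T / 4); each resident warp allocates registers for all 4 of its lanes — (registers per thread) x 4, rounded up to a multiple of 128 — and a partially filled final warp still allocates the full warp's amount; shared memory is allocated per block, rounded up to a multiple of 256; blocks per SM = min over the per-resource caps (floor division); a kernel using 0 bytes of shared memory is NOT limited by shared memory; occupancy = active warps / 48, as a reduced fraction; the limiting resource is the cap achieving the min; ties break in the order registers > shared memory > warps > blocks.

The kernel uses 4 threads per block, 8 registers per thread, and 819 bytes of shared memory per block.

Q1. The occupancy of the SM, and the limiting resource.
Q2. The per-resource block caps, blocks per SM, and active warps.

Answer: occupancy 1/4, limited by blocks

registers: 512 blocks
shared memory: 32 blocks
warps: 48 blocks
blocks: 12 blocks

Answer: 12 blocks, 12 active warps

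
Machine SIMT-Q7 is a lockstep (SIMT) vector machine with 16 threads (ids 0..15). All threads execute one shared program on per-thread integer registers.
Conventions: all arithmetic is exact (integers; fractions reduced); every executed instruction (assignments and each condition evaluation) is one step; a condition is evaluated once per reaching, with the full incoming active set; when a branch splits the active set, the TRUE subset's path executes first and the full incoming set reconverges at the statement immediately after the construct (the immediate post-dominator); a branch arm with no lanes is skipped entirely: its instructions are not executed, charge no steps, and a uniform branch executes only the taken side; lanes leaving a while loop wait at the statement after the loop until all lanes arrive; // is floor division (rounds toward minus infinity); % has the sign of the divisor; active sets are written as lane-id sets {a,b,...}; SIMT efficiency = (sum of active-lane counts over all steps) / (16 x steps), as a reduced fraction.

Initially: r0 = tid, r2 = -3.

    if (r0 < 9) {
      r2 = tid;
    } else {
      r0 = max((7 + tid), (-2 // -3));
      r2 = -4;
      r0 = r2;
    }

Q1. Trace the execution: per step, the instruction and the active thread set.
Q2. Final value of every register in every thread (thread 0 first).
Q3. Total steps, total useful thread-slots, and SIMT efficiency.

step 0: eval (r0 < 9)                {0,1,2,3,4,5,6,7,8,9,10,11,12,13,14,15}
step 1: r2 <- tid                    {0,1,2,3,4,5,6,7,8}
step 2: r0 <- max((7 + tid), (-2 // -3)) {9,10,11,12,13,14,15}
step 3: r2 <- -4                     {9,10,11,12,13,14,15}
step 4: r0 <- r2                     {9,10,11,12,13,14,15}

Answer: 5 steps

r0: 0,1,2,3,4,5,6,7,8,-4,-4,-4,-4,-4,-4,-4
r2: 0,1,2,3,4,5,6,7,8,-4,-4,-4,-4,-4,-4,-4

steps = 5; useful = 46; efficiency = 46/80 = 23/40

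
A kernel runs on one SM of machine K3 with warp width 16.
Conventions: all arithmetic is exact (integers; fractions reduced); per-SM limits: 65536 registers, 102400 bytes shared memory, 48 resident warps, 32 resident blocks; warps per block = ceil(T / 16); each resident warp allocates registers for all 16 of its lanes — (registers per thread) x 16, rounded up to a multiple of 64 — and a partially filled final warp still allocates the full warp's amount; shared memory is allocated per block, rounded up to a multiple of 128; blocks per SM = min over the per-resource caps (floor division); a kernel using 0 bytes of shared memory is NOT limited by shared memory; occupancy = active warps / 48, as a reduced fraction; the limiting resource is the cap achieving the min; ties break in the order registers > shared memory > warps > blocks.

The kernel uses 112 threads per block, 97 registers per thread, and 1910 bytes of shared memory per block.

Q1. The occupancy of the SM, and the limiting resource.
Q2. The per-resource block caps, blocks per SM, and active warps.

Answer: occupancy 35/48, limited by registers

registers: 5 blocks
shared memory: 53 blocks
warps: 6 blocks
blocks: 32 blocks

Answer: 5 blocks, 35 active warps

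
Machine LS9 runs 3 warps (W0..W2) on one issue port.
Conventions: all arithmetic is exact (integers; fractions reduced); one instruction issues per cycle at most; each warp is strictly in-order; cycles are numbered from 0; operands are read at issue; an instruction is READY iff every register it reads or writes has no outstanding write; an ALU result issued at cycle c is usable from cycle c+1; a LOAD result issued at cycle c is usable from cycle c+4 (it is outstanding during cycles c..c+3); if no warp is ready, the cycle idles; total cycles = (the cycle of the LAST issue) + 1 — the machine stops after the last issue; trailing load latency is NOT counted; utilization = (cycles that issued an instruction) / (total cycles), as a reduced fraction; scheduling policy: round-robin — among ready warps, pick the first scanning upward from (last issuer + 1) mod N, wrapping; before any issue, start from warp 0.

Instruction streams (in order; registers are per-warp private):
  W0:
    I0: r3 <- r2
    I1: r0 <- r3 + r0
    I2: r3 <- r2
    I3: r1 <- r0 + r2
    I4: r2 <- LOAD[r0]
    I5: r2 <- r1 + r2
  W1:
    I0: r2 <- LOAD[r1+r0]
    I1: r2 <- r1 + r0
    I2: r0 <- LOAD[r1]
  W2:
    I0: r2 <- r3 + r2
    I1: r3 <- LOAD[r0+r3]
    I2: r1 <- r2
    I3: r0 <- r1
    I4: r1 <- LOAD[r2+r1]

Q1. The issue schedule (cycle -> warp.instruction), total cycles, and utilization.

cycle 0: W0.I0
cycle 1: W1.I0
cycle 2: W2.I0
cycle 3: W0.I1
cycle 4: W2.I1
cycle 5: W0.I2
cycle 6: W1.I1
cycle 7: W2.I2
cycle 8: W0.I3
cycle 9: W1.I2
cycle 10: W2.I3
cycle 11: W0.I4
cycle 12: W2.I4
cycle 13: idle
cycle 14: idle
cycle 15: W0.I5

Answer: 16 cycles, utilization 7/8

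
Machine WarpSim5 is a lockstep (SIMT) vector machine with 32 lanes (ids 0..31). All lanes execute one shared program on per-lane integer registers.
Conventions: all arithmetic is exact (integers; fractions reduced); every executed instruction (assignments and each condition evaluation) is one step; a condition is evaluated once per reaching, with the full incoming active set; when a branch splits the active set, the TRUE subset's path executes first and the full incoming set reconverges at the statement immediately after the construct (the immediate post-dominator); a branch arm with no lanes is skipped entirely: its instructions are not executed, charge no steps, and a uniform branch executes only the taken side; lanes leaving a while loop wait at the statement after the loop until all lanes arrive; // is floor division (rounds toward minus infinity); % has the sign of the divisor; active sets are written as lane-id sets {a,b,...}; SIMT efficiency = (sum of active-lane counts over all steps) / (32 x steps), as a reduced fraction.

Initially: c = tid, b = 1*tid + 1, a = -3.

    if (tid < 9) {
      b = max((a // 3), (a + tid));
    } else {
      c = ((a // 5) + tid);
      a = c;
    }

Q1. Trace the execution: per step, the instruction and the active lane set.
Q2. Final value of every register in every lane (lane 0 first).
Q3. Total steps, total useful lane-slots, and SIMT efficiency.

step 0: eval (tid < 9)               {0,1,2,3,4,5,6,7,8,9,10,11,12,13,14,15,16,17,18,19,20,21,22,23,24,25,26,27,28,29,30,31}
step 1: b <- max((a // 3), (a + tid)) {0,1,2,3,4,5,6,7,8}
step 2: c <- ((a // 5) + tid)        {9,10,11,12,13,14,15,16,17,18,19,20,21,22,23,24,25,26,27,28,29,30,31}
step 3: a <- c                       {9,10,11,12,13,14,15,16,17,18,19,20,21,22,23,24,25,26,27,28,29,30,31}

Answer: 4 steps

c: 0,1,2,3,4,5,6,7,8,8,9,10,11,12,13,14,15,16,17,18,19,20,21,22,23,24,25,26,27,28,29,30
b: -1,-1,-1,0,1,2,3,4,5,10,11,12,13,14,15,16,17,18,19,20,21,22,23,24,25,26,27,28,29,30,31,32
a: -3,-3,-3,-3,-3,-3,-3,-3,-3,8,9,10,11,12,13,14,15,16,17,18,19,20,21,22,23,24,25,26,27,28,29,30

steps = 4; useful = 87; efficiency = 87/128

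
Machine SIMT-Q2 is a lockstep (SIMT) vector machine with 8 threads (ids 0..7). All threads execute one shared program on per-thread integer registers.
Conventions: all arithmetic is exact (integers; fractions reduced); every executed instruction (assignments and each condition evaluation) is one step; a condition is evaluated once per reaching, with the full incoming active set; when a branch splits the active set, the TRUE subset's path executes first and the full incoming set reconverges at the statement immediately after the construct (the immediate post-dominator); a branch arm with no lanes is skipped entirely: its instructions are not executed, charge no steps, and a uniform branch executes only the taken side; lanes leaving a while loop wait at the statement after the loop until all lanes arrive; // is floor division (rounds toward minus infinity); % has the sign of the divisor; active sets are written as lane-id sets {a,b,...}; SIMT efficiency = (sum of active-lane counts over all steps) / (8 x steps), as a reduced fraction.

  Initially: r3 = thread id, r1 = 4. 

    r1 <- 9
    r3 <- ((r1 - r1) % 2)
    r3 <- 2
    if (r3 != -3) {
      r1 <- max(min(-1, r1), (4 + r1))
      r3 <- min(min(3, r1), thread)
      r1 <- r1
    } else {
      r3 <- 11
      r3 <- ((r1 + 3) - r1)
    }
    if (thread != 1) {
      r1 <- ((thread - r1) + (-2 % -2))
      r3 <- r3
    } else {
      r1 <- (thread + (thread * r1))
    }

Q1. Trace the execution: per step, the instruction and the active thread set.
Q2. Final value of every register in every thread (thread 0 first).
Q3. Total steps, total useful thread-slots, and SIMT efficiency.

step 0: r1 <- 9                      {0,1,2,3,4,5,6,7}
step 1: r3 <- ((r1 - r1) % 2)        {0,1,2,3,4,5,6,7}
step 2: r3 <- 2                      {0,1,2,3,4,5,6,7}
step 3: eval (r3 != -3)              {0,1,2,3,4,5,6,7}
step 4: r1 <- max(min(-1, r1), (4 + r1)) {0,1,2,3,4,5,6,7}
step 5: r3 <- min(min(3, r1), thread) {0,1,2,3,4,5,6,7}
step 6: r1 <- r1                     {0,1,2,3,4,5,6,7}
step 7: eval (thread != 1)           {0,1,2,3,4,5,6,7}
step 8: r1 <- ((thread - r1) + (-2 % -2)) {0,2,3,4,5,6,7}
step 9: r3 <- r3                     {0,2,3,4,5,6,7}
step 10: r1 <- (thread + (thread * r1)) {1}

Answer: 11 steps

r3: 0,1,2,3,3,3,3,3
r1: -13,14,-11,-10,-9,-8,-7,-6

steps = 11; useful = 79; efficiency = 79/88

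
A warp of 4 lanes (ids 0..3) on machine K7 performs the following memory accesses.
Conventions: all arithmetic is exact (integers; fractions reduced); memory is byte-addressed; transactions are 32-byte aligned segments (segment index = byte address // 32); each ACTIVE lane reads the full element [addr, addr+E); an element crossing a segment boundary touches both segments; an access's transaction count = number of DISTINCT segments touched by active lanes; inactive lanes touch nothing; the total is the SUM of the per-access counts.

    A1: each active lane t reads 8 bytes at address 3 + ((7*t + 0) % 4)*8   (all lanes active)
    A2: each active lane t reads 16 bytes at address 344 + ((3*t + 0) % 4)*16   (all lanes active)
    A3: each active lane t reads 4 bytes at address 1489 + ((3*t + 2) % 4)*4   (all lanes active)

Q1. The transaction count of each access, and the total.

A1: 2 transactions
A2: 3 transactions
A3: 2 transactions

Answer: 2,3,2; total 7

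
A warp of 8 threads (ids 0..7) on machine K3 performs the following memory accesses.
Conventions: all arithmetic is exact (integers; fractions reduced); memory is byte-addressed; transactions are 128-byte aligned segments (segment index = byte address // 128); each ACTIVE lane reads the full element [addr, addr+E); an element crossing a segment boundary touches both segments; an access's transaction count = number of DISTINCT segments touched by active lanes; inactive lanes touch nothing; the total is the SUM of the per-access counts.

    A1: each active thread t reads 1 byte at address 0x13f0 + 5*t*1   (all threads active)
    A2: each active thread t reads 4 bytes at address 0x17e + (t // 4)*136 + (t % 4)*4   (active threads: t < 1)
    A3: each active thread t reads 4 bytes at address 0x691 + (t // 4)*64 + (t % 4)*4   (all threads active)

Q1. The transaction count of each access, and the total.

A1: 2 transactions
A2: 2 transactions
A3: 1 transaction

Answer: 2,2,1; total 5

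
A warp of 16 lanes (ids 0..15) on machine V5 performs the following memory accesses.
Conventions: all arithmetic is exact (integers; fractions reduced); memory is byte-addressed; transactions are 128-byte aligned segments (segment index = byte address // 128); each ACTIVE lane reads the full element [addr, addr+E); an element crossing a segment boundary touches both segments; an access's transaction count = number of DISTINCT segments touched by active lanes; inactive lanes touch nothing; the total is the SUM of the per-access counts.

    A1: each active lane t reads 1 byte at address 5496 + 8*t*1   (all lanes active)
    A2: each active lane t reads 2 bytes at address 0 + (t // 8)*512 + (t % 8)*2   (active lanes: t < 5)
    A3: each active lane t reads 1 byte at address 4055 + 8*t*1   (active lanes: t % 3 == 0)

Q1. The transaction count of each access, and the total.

A1: 2 transactions
A2: 1 transaction
A3: 2 transactions

Answer: 2,1,2; total 5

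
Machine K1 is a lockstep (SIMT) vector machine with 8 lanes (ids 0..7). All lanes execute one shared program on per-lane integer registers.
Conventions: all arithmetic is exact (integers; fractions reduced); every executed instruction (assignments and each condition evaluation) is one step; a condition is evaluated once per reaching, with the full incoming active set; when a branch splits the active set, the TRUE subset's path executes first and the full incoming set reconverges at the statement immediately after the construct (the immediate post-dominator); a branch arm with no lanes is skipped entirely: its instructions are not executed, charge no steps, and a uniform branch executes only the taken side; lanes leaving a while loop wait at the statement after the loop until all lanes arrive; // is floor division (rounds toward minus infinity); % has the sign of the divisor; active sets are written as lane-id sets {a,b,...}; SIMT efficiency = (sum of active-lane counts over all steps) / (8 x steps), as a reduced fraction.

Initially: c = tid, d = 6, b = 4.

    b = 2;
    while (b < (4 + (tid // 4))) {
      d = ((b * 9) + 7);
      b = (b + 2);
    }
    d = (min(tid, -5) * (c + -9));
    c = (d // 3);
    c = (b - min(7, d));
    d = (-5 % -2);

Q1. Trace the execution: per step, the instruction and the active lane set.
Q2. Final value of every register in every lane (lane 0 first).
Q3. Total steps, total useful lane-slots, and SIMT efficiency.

step 0: b <- 2                       {0,1,2,3,4,5,6,7}
step 1: eval (b < (4 + (tid // 4)))  {0,1,2,3,4,5,6,7}
step 2: d <- ((b * 9) + 7)           {0,1,2,3,4,5,6,7}
step 3: b <- (b + 2)                 {0,1,2,3,4,5,6,7}
step 4: eval (b < (4 + (tid // 4)))  {0,1,2,3,4,5,6,7}
step 5: d <- ((b * 9) + 7)           {4,5,6,7}
step 6: b <- (b + 2)                 {4,5,6,7}
step 7: eval (b < (4 + (tid // 4)))  {4,5,6,7}
step 8: d <- (min(tid, -5) * (c + -9)) {0,1,2,3,4,5,6,7}
step 9: c <- (d // 3)                {0,1,2,3,4,5,6,7}
step 10: c <- (b - min(7, d))         {0,1,2,3,4,5,6,7}
step 11: d <- (-5 % -2)               {0,1,2,3,4,5,6,7}

Answer: 12 steps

c: -3,-3,-3,-3,-1,-1,-1,-1
d: -1,-1,-1,-1,-1,-1,-1,-1
b: 4,4,4,4,6,6,6,6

steps = 12; useful = 84; efficiency = 84/96 = 7/8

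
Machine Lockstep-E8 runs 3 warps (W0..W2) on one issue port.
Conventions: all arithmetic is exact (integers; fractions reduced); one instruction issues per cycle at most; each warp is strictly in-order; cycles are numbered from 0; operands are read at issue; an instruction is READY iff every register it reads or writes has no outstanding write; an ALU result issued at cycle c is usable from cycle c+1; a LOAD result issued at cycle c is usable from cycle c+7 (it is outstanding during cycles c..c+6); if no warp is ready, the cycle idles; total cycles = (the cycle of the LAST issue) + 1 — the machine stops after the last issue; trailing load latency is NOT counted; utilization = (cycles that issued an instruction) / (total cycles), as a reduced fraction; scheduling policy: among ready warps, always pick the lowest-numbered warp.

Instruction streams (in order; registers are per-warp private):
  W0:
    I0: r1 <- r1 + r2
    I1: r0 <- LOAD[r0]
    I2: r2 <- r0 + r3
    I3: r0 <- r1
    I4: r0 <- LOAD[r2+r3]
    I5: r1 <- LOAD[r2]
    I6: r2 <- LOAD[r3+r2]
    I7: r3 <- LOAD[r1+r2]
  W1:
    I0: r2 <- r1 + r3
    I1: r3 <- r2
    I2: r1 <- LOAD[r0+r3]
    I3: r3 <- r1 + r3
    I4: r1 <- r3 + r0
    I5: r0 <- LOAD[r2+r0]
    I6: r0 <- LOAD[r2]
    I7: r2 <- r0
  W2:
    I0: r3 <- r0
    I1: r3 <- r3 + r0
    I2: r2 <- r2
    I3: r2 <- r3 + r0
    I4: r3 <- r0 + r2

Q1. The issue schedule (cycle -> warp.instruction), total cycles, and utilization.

cycle 0: W0.I0
cycle 1: W0.I1
cycle 2: W1.I0
cycle 3: W1.I1
cycle 4: W1.I2
cycle 5: W2.I0
cycle 6: W2.I1
cycle 7: W2.I2
cycle 8: W0.I2
cycle 9: W0.I3
cycle 10: W0.I4
cycle 11: W0.I5
cycle 12: W0.I6
cycle 13: W1.I3
cycle 14: W1.I4
cycle 15: W1.I5
cycle 16: W2.I3
cycle 17: W2.I4
cycle 18: idle
cycle 19: W0.I7
cycle 20: idle
cycle 21: idle
cycle 22: W1.I6
cycle 23: idle
cycle 24: idle
cycle 25: idle
cycle 26: idle
cycle 27: idle
cycle 28: idle
cycle 29: W1.I7

Answer: 30 cycles, utilization 7/10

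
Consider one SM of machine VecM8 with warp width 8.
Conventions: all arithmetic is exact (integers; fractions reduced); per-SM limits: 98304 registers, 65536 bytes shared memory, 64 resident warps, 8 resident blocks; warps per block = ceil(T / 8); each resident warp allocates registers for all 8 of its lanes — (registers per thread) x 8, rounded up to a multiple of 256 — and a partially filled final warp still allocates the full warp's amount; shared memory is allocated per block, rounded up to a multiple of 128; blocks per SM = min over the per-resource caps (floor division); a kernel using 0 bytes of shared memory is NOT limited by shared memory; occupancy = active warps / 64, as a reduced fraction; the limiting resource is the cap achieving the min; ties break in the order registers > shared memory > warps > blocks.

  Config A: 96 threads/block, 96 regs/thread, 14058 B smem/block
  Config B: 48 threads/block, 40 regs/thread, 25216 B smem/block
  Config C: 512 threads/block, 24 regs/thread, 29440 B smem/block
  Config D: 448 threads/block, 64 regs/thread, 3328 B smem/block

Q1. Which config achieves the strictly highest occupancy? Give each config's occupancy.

occupancies: A 3/4, B 3/16, C 1, D 7/8

Answer: C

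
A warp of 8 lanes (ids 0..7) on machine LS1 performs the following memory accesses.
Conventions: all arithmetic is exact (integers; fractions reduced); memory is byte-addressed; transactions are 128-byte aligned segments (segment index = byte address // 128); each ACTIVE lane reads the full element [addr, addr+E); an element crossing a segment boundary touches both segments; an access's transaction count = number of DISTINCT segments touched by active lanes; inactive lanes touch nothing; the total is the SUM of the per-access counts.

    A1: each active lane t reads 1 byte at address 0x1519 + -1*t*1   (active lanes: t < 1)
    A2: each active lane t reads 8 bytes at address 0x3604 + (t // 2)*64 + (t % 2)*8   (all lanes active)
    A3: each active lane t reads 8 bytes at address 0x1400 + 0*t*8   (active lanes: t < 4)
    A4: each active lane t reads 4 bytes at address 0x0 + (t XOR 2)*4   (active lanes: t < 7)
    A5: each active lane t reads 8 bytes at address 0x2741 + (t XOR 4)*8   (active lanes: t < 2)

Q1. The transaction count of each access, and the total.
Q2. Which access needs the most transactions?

A1: 1 transaction
A2: 2 transactions
A3: 1 transaction
A4: 1 transaction
A5: 1 transaction

Answer: 1,2,1,1,1; total 6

Answer: A2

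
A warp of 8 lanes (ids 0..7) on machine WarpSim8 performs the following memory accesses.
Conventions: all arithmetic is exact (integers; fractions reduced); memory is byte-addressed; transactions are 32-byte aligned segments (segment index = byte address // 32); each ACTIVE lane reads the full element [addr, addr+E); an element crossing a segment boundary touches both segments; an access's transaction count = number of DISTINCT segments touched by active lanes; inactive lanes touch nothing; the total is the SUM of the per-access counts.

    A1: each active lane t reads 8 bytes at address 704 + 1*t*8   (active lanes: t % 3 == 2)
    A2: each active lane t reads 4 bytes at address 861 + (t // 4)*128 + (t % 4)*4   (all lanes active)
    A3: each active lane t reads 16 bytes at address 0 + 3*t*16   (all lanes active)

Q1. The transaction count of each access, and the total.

A1: 2 transactions
A2: 4 transactions
A3: 8 transactions

Answer: 2,4,8; total 14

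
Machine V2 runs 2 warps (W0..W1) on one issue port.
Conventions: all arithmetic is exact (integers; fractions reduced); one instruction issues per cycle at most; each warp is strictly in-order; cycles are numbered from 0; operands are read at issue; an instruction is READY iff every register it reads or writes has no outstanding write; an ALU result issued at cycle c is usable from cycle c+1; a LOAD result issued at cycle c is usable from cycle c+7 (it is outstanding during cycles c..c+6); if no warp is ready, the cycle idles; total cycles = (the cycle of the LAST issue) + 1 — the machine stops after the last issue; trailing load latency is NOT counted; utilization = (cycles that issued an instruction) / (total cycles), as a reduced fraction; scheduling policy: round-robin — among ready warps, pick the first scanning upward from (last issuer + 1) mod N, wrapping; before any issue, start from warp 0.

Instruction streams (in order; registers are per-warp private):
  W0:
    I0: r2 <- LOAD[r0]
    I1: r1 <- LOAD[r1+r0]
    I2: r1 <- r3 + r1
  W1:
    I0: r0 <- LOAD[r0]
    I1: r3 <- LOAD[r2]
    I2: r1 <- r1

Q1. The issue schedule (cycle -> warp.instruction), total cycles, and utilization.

cycle 0: W0.I0
cycle 1: W1.I0
cycle 2: W0.I1
cycle 3: W1.I1
cycle 4: W1.I2
cycle 5: idle
cycle 6: idle
cycle 7: idle
cycle 8: idle
cycle 9: W0.I2

Answer: 10 cycles, utilization 3/5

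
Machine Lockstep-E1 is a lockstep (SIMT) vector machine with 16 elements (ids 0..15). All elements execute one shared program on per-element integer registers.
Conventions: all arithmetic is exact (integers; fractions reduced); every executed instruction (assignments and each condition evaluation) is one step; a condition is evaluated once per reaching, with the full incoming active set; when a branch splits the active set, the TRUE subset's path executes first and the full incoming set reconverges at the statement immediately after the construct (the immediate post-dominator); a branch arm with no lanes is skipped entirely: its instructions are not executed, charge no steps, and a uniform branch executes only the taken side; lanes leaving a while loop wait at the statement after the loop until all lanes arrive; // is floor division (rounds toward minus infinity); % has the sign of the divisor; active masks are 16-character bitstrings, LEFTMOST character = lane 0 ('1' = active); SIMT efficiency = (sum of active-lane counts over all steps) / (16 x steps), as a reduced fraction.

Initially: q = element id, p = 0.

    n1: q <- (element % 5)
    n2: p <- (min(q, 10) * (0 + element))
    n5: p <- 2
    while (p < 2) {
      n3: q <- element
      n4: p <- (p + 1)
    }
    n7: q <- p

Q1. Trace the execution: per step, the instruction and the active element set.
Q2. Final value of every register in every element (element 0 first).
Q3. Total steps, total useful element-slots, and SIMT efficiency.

step 0: q <- (element % 5)           1111111111111111
step 1: p <- (min(q, 10) * (0 + element)) 1111111111111111
step 2: p <- 2                       1111111111111111
step 3: eval (p < 2)                 1111111111111111
step 4: q <- p                       1111111111111111

Answer: 5 steps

q: 2,2,2,2,2,2,2,2,2,2,2,2,2,2,2,2
p: 2,2,2,2,2,2,2,2,2,2,2,2,2,2,2,2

steps = 5; useful = 80; efficiency = 80/80 = 1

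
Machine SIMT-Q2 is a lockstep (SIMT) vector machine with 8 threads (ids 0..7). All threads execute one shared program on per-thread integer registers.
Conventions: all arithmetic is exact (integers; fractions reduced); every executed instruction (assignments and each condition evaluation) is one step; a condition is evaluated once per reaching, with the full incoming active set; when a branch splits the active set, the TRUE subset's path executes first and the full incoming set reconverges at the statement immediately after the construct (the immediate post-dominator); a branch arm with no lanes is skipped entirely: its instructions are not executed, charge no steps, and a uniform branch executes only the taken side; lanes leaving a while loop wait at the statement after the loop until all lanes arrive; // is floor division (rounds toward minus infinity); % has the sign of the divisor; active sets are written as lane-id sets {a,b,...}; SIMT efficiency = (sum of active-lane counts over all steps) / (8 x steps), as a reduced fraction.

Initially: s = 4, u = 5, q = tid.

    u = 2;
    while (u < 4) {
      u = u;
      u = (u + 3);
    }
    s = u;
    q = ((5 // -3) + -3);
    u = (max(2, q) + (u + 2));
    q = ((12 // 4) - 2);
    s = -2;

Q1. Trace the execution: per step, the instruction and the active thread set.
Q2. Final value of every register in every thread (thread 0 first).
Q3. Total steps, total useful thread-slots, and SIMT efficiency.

step 0: u <- 2                       {0,1,2,3,4,5,6,7}
step 1: eval (u < 4)                 {0,1,2,3,4,5,6,7}
step 2: u <- u                       {0,1,2,3,4,5,6,7}
step 3: u <- (u + 3)                 {0,1,2,3,4,5,6,7}
step 4: eval (u < 4)                 {0,1,2,3,4,5,6,7}
step 5: s <- u                       {0,1,2,3,4,5,6,7}
step 6: q <- ((5 // -3) + -3)        {0,1,2,3,4,5,6,7}
step 7: u <- (max(2, q) + (u + 2))   {0,1,2,3,4,5,6,7}
step 8: q <- ((12 // 4) - 2)         {0,1,2,3,4,5,6,7}
step 9: s <- -2                      {0,1,2,3,4,5,6,7}

Answer: 10 steps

s: -2,-2,-2,-2,-2,-2,-2,-2
u: 9,9,9,9,9,9,9,9
q: 1,1,1,1,1,1,1,1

steps = 10; useful = 80; efficiency = 80/80 = 1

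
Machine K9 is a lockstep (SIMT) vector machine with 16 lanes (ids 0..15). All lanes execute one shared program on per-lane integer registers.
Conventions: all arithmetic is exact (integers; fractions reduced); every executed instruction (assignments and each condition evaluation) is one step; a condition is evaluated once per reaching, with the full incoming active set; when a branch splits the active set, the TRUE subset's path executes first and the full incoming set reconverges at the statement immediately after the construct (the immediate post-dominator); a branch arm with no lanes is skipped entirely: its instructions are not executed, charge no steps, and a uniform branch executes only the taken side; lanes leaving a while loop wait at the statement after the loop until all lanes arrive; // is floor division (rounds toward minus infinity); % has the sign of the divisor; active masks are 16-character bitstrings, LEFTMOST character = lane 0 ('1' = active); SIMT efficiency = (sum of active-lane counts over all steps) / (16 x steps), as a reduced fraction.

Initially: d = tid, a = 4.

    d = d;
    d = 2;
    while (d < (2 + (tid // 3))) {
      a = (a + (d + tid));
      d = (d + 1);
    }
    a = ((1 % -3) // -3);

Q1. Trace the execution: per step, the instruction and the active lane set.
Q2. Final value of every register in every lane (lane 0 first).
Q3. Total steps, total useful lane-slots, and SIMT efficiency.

step 0: d <- d                       1111111111111111
step 1: d <- 2                       1111111111111111
step 2: eval (d < (2 + (tid // 3)))  1111111111111111
step 3: a <- (a + (d + tid))         0001111111111111
step 4: d <- (d + 1)                 0001111111111111
step 5: eval (d < (2 + (tid // 3)))  0001111111111111
step 6: a <- (a + (d + tid))         0000001111111111
step 7: d <- (d + 1)                 0000001111111111
step 8: eval (d < (2 + (tid // 3)))  0000001111111111
step 9: a <- (a + (d + tid))         0000000001111111
step 10: d <- (d + 1)                 0000000001111111
step 11: eval (d < (2 + (tid // 3)))  0000000001111111
step 12: a <- (a + (d + tid))         0000000000001111
step 13: d <- (d + 1)                 0000000000001111
step 14: eval (d < (2 + (tid // 3)))  0000000000001111
step 15: a <- (a + (d + tid))         0000000000000001
step 16: d <- (d + 1)                 0000000000000001
step 17: eval (d < (2 + (tid // 3)))  0000000000000001
step 18: a <- ((1 % -3) // -3)        1111111111111111

Answer: 19 steps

d: 2,2,2,3,3,3,4,4,4,5,5,5,6,6,6,7
a: 0,0,0,0,0,0,0,0,0,0,0,0,0,0,0,0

steps = 19; useful = 169; efficiency = 169/304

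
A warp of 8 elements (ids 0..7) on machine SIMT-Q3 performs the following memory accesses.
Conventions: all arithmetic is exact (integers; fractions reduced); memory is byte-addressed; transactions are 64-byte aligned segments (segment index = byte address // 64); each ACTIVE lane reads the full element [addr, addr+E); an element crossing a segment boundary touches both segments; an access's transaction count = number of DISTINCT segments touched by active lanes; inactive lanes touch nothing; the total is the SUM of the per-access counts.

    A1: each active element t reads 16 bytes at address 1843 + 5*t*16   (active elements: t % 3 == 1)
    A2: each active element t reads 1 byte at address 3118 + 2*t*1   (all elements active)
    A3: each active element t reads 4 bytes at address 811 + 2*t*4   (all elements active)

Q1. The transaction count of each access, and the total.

A1: 4 transactions
A2: 1 transaction
A3: 2 transactions

Answer: 4,1,2; total 7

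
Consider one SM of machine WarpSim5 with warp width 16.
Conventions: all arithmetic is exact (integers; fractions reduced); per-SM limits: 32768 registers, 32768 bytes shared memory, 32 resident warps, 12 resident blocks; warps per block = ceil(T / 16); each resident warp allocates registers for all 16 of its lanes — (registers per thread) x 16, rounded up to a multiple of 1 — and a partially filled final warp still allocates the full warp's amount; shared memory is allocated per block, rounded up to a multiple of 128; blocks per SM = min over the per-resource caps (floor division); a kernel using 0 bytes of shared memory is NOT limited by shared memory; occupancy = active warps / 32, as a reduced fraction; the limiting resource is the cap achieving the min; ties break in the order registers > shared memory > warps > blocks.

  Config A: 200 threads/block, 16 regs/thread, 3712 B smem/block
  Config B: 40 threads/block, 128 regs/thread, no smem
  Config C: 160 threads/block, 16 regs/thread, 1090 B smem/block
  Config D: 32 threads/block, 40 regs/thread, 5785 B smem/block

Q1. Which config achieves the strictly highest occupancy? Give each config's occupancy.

occupancies: A 13/16, B 15/32, C 15/16, D 5/16

Answer: C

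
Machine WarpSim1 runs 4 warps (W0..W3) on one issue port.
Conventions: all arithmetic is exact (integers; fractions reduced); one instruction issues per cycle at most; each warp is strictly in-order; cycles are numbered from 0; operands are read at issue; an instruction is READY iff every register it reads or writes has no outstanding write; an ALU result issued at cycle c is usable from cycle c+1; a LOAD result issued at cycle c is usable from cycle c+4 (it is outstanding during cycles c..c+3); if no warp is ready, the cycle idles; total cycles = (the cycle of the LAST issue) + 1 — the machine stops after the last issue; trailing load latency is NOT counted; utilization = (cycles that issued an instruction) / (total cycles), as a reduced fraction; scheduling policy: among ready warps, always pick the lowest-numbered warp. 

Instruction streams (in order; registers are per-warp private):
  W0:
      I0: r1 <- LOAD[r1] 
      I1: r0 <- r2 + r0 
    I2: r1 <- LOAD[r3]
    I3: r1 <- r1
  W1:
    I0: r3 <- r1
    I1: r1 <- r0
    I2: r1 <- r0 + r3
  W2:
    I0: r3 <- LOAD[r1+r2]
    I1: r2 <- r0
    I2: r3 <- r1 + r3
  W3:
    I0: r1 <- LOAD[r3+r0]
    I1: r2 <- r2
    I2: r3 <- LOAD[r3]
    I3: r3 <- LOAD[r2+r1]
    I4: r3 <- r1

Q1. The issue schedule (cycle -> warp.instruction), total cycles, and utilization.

cycle 0: W0.I0
cycle 1: W0.I1
cycle 2: W1.I0
cycle 3: W1.I1
cycle 4: W0.I2
cycle 5: W1.I2
cycle 6: W2.I0
cycle 7: W2.I1
cycle 8: W0.I3
cycle 9: W3.I0
cycle 10: W2.I2
cycle 11: W3.I1
cycle 12: W3.I2
cycle 13: idle
cycle 14: idle
cycle 15: idle
cycle 16: W3.I3
cycle 17: idle
cycle 18: idle
cycle 19: idle
cycle 20: W3.I4

Answer: 21 cycles, utilization 5/7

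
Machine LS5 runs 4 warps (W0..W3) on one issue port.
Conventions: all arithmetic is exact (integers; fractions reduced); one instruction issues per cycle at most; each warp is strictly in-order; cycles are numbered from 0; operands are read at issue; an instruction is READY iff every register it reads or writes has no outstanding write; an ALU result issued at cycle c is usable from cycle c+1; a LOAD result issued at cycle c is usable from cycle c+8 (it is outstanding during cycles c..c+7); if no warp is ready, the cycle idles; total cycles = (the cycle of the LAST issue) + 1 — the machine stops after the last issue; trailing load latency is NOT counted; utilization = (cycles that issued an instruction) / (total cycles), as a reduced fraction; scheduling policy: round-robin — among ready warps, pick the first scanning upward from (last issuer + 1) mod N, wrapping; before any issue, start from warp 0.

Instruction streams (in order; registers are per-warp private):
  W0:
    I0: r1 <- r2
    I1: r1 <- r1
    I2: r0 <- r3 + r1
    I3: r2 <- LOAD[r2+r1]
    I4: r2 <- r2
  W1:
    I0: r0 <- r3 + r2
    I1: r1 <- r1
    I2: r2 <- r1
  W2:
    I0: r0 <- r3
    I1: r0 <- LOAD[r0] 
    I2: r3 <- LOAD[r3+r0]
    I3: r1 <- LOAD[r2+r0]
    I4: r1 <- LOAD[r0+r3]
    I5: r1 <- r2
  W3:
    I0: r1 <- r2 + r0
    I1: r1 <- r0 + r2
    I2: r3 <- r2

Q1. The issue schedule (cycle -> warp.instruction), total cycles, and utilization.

cycle 0: W0.I0
cycle 1: W1.I0
cycle 2: W2.I0
cycle 3: W3.I0
cycle 4: W0.I1
cycle 5: W1.I1
cycle 6: W2.I1
cycle 7: W3.I1
cycle 8: W0.I2
cycle 9: W1.I2
cycle 10: W3.I2
cycle 11: W0.I3
cycle 12: idle
cycle 13: idle
cycle 14: W2.I2
cycle 15: W2.I3
cycle 16: idle
cycle 17: idle
cycle 18: idle
cycle 19: W0.I4
cycle 20: idle
cycle 21: idle
cycle 22: idle
cycle 23: W2.I4
cycle 24: idle
cycle 25: idle
cycle 26: idle
cycle 27: idle
cycle 28: idle
cycle 29: idle
cycle 30: idle
cycle 31: W2.I5

Answer: 32 cycles, utilization 17/32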